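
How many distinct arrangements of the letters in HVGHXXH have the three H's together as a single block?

Treat the 3 copies of H as a single block. The multiset to arrange is then {HHH, G, V, X, X}, 5 items in all.
That gives (5)!/(2!) = 60 arrangements.

60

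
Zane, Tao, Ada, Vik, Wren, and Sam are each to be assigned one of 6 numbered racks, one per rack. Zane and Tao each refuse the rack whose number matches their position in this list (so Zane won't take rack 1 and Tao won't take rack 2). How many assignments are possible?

Let Aᵢ (for i ∈ {1, 2}) be the placements that put person i in their forbidden rack. Any j of these fix j positions, leaving (6−j)! ways to fill the rest, and there are C(2,j) ways to pick which j.
By inclusion–exclusion, the number of valid placements is Σ_{j=0}^{2} (−1)^j C(2,j)·(6−j)!.
Computing: 720 − 240 + 24 = 504.

504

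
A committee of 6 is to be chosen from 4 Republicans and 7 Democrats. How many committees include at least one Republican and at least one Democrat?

455

Total 6-person selections from all 11: C(11,6) = 462.
Subtract selections that omit an entire group: no Republicans → C(7,6) = 7; no Democrats → C(4,6) = 0.
Both groups omitted at once is impossible, so 462 − 7 = 455.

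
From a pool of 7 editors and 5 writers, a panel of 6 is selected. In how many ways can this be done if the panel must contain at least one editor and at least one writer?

917

With no constraint there are C(12,6) = 924 possible selections.
Subtract selections that omit an entire group: no editors → C(5,6) = 0; no writers → C(7,6) = 7.
Both groups omitted at once is impossible, so 924 − 7 = 917.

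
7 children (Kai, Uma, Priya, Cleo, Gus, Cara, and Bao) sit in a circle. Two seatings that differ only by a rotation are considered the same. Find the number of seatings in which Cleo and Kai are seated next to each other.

240

Glue Cleo and Kai into a block (2 internal orders). Seating 6 units around a circle gives (5)! arrangements.
So 2 × (5)! = 2 × 120 = 240.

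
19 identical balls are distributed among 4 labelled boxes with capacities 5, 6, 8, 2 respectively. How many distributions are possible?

Without the upper bounds there are C(22,3) = 1540 ways to split 19 among 4 boxes.
Subtract solutions that violate a single cap (substitute x_i' = x_i − (cap_i+1)): x_1 ≥ 6 gives C(16,3) = 560; x_2 ≥ 7 gives C(15,3) = 455; x_3 ≥ 9 gives C(13,3) = 286; x_4 ≥ 3 gives C(19,3) = 969. Together 2270.
Add back pairs where two caps are both exceeded: 84 + 35 + 286 + 20 + 220 + 120 = 765.
Subtract triples: 0 + 20 + 4 + 1 = 25.
By inclusion–exclusion the count is 1540 − 2270 + 765 − 25 = 10.

10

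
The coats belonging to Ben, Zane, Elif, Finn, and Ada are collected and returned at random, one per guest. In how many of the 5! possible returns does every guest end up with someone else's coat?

Count assignments avoiding every fixed point. For any j of the 5 guests fixed to their own coat, the other 5−j can be arranged in (5−j)! ways.
By inclusion–exclusion this is Σ_{j=0}^{5} (−1)^j C(5,j)·(5−j)!.
Computing: 120 − 120 + 60 − 20 + 5 − 1 = 44.

44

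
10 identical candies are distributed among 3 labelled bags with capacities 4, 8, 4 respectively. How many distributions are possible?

Without the upper bounds there are C(12,2) = 66 ways to split 10 among 3 bags.
Subtract solutions that violate a single cap (substitute x_i' = x_i − (cap_i+1)): x_1 ≥ 5 gives C(7,2) = 21; x_2 ≥ 9 gives C(3,2) = 3; x_3 ≥ 5 gives C(7,2) = 21. Together 45.
Add back pairs where two caps are both exceeded: 0 + 1 + 0 = 1.
By inclusion–exclusion the count is 66 − 45 + 1 = 22.

22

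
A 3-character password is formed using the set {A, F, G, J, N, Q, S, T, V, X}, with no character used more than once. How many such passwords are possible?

Choose and order 3 of the 10 symbols: the first character has 10 options, the next 9, then 8.
That product is 10 × 9 × 8 = 720.

720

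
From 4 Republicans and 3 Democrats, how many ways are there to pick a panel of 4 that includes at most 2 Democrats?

31

Split by how many Democrats are chosen (0 through 2).
Sum: C(3,0)·C(4,4) + C(3,1)·C(4,3) + C(3,2)·C(4,2) = 1 + 12 + 18 = 31.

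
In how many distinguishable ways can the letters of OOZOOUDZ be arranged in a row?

Letter multiplicities in OOZOOUDZ: D×1, O×4, U×1, Z×2.
The number of distinct arrangements is 8!/(4!·2!) = 40320/48 = 840.

840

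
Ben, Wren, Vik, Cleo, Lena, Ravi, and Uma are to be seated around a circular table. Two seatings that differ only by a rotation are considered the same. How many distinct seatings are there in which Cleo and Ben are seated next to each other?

Treat {Cleo, Ben} as one unit (2 internal orders) and seat the resulting 6 units around the table: (5)! circular arrangements.
So 2 × (5)! = 2 × 120 = 240.

240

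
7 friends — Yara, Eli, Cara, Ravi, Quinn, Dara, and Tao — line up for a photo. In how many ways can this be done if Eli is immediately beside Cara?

1440

Place the 5 others and the Eli-Cara pair as 6 objects in a line; the pair has 2 internal arrangements.
That gives 2 × 6! = 2 × 720 = 1440.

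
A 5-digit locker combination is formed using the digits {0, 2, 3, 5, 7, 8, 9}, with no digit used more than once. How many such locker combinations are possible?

Choose and order 5 of the 7 symbols: the first digit has 7 options, the next 6, and so on down to 3.
That product is 7 × 6 × 5 × 4 × 3 = 2520.

2520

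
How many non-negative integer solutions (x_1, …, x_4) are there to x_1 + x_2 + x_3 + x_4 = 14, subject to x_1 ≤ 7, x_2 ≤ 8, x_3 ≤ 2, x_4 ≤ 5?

Without the upper bounds there are C(17,3) = 680 ways to split 14 among 4 variables.
Subtract solutions that violate a single cap (substitute x_i' = x_i − (cap_i+1)): x_1 ≥ 8 gives C(9,3) = 84; x_2 ≥ 9 gives C(8,3) = 56; x_3 ≥ 3 gives C(14,3) = 364; x_4 ≥ 6 gives C(11,3) = 165. Together 669.
Add back pairs where two caps are both exceeded: 0 + 20 + 1 + 10 + 0 + 56 = 87.
By inclusion–exclusion the count is 680 − 669 + 87 = 98.

98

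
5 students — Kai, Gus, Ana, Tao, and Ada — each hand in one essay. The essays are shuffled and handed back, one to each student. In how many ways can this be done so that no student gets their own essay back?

44

Count assignments avoiding every fixed point. For any j of the 5 students fixed to their own essay, the other 5−j can be arranged in (5−j)! ways.
By inclusion–exclusion this is Σ_{j=0}^{5} (−1)^j C(5,j)·(5−j)!.
Computing: 120 − 120 + 60 − 20 + 5 − 1 = 44.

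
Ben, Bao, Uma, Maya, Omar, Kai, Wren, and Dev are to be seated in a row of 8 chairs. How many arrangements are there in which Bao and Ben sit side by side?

10080

Place the 6 others and the Bao-Ben pair as 7 objects in a line; the pair has 2 internal arrangements.
That gives 2 × 7! = 2 × 5040 = 10080.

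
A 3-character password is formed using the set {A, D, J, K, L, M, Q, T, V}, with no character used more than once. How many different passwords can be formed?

Choose and order 3 of the 9 symbols: the first character has 9 options, the next 8, then 7.
9 × 8 × 7 = 504.

504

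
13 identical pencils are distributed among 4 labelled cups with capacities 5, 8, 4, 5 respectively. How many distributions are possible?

144

By stars and bars, unrestricted non-negative solutions to x_1+…+x_4 = 13 number C(13+3,3) = 560.
Subtract solutions that violate a single cap (substitute x_i' = x_i − (cap_i+1)): x_1 ≥ 6 gives C(10,3) = 120; x_2 ≥ 9 gives C(7,3) = 35; x_3 ≥ 5 gives C(11,3) = 165; x_4 ≥ 6 gives C(10,3) = 120. Together 440.
Add back pairs where two caps are both exceeded: 0 + 10 + 4 + 0 + 0 + 10 = 24.
By inclusion–exclusion the count is 560 − 440 + 24 = 144.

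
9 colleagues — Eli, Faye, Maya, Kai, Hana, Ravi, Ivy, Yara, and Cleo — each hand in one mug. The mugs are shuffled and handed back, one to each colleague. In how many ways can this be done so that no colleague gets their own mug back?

Count assignments avoiding every fixed point. For any j of the 9 colleagues fixed to their own mug, the other 9−j can be arranged in (9−j)! ways.
By inclusion–exclusion this is Σ_{j=0}^{9} (−1)^j C(9,j)·(9−j)!.
Computing: 362880 − 362880 + 181440 − 60480 + 15120 − 3024 + 504 − 72 + 9 − 1 = 133496.

133496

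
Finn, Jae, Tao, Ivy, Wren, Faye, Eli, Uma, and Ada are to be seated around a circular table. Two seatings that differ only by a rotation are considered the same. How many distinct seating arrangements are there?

40320

Around a circle, 9 distinct people have 9!/9 = (8)! = 40320 rotationally distinct seatings.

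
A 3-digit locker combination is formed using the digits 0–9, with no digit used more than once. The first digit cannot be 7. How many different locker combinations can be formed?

The first digit has 10−1 = 9 choices (anything except 7).
The remaining 2 digits are filled from the other 9 symbols without repetition: 9 × 8 = 72.
Total: 9 × 72 = 648.

648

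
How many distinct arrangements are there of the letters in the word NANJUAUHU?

Letter multiplicities in NANJUAUHU: A×2, H×1, J×1, N×2, U×3.
So there are 9! / (3!·2!·2!) = 15120 distinguishable arrangements.

15120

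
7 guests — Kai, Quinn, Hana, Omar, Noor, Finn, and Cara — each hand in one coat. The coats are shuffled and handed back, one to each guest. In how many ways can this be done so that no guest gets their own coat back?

Let Aᵢ be the assignments in which guest i gets their own coat. We want the size of the complement of A₁∪…∪A_7.
By inclusion–exclusion this is Σ_{j=0}^{7} (−1)^j C(7,j)·(7−j)!.
Computing: 5040 − 5040 + 2520 − 840 + 210 − 42 + 7 − 1 = 1854.

1854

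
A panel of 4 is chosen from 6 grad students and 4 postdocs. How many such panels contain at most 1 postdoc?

95

Split by how many postdocs are chosen (0 through 1).
Sum: C(4,0)·C(6,4) + C(4,1)·C(6,3) = 15 + 80 = 95.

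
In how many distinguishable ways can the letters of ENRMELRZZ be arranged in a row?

Letter multiplicities in ENRMELRZZ: E×2, L×1, M×1, N×1, R×2, Z×2.
The number of distinct arrangements is 9!/(2!·2!·2!) = 362880/8 = 45360.

45360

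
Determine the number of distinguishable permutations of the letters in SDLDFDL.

SDLDFDL has 7 letters with D appearing 3 times and L appearing twice.
So there are 7! / (3!·2!) = 420 distinguishable arrangements.

420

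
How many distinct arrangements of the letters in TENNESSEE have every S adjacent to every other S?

Treat the 2 copies of S as a single block. The multiset to arrange is then {SS, E, E, E, E, N, N, T}, 8 items in all.
That gives (8)!/(4!·2!) = 840 arrangements.

840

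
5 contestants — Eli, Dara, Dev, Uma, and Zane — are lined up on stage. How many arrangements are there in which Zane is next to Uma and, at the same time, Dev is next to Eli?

24

Treat {Zane,Uma} as one block (2 orders) and {Dev,Eli} as another (2 orders).
That leaves 3 units to arrange: 2 × 2 × 3! = 4 × 6 = 24.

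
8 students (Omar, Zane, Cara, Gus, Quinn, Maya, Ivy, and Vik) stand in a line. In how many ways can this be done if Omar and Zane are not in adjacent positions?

There are 8! = 40320 arrangements in all. If Omar and Zane are adjacent, merging them into one block gives 2·(7)! = 10080 arrangements.
Complementary counting: 40320 − 10080 = 30240.

30240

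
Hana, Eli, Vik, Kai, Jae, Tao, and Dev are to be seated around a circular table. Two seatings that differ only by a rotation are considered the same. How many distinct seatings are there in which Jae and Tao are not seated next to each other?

480

All circular seatings of 7 people number (6)! = 720.
Those with Jae next to Tao: fuse the pair into one unit and seat 6 units around a circle — 2·(5)! = 240.
Subtracting, 720 − 240 = 480.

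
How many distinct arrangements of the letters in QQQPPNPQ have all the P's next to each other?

30

Treat the 3 copies of P as a single block. The multiset to arrange is then {PPP, N, Q, Q, Q, Q}, 6 items in all.
That gives (6)!/(4!) = 30 arrangements.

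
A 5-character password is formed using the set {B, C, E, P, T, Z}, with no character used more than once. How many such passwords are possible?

720

This is a permutation of 5 out of 6: P(6,5) = 6!/1!.
6 × 5 × 4 × 3 × 2 = 720.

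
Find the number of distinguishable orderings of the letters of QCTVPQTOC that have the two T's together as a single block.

10080

Treat the 2 copies of T as a single block. The multiset to arrange is then {TT, C, C, O, P, Q, Q, V}, 8 items in all.
That gives (8)!/(2!·2!) = 10080 arrangements.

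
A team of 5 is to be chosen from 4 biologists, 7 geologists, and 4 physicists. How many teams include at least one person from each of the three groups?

2044

Total 5-person selections from all 15: C(15,5) = 3003.
Selections missing a whole group: no biologists → C(11,5) = 462; no geologists → C(8,5) = 56; no physicists → C(11,5) = 462.
Add back selections omitting two groups (i.e. drawn from a single group): C(4,5) + C(7,5) + C(4,5) = 21.
By inclusion–exclusion: 3003 − 980 + 21 = 2044.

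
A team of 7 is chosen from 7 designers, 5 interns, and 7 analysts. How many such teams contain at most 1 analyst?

7260

Split by how many analysts are chosen (0 through 1).
Sum: C(7,0)·C(12,7) + C(7,1)·C(12,6) = 792 + 6468 = 7260.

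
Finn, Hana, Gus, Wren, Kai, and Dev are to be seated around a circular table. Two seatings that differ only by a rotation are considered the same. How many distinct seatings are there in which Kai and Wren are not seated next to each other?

72

All circular seatings of 6 people number (5)! = 120.
Seatings with Kai beside Wren: treat them as a block with 2 internal orders, giving 2 × (4)! = 48.
Subtracting, 120 − 48 = 72.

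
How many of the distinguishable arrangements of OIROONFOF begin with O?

With the first slot taken by O, it remains to arrange the other 8 letters (IROONFOF).
Those 8 letters have F appearing twice and O appearing 3 times, giving (8)!/(3!·2!) = 3360.

3360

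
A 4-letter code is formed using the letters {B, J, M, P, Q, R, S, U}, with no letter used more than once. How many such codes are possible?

1680

This is a permutation of 4 out of 8: P(8,4) = 8!/4!.
That product is 8 × 7 × 6 × 5 = 1680.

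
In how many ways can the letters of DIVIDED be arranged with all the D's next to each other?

60

Treat the 3 copies of D as a single block. The multiset to arrange is then {DDD, E, I, I, V}, 5 items in all.
That gives (5)!/(2!) = 60 arrangements.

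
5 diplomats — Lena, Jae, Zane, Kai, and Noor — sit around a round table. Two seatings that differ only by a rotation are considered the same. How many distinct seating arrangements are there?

Around a circle, 5 distinct people have 5!/5 = (4)! = 24 rotationally distinct seatings.

24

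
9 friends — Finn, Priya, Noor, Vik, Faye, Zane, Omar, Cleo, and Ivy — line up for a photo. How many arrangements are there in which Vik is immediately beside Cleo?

80640

Place the 7 others and the Vik-Cleo pair as 8 objects in a line; the pair has 2 internal arrangements.
That gives 2 × 8! = 2 × 40320 = 80640.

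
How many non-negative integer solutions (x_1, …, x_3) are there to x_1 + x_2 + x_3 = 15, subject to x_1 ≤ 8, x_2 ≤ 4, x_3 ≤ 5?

By stars and bars, unrestricted non-negative solutions to x_1+…+x_3 = 15 number C(15+2,2) = 136.
Subtract solutions that violate a single cap (substitute x_i' = x_i − (cap_i+1)): x_1 ≥ 9 gives C(8,2) = 28; x_2 ≥ 5 gives C(12,2) = 66; x_3 ≥ 6 gives C(11,2) = 55. Together 149.
Add back pairs where two caps are both exceeded: 3 + 1 + 15 = 19.
By inclusion–exclusion the count is 136 − 149 + 19 = 6.

6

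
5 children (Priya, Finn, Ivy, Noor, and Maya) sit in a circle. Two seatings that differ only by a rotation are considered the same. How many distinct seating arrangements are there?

24

Fix one person's seat to break rotational symmetry; the remaining 4 people can be arranged in (4)! = 24 ways.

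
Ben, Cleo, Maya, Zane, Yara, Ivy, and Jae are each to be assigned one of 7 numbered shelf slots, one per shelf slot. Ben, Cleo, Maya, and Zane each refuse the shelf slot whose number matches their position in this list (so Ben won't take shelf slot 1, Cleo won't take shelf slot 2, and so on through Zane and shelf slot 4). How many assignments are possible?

2790

Let Aᵢ (for 1 ≤ i ≤ 4) be the placements that put person i in their forbidden shelf slot. Any j of these fix j positions, leaving (7−j)! ways to fill the rest, and there are C(4,j) ways to pick which j.
By inclusion–exclusion, the number of valid placements is Σ_{j=0}^{4} (−1)^j C(4,j)·(7−j)!.
Computing: 5040 − 2880 + 720 − 96 + 6 = 2790.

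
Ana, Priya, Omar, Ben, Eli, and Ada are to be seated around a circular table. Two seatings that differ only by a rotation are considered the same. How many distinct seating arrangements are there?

Around a circle, 6 distinct people have 6!/6 = (5)! = 120 rotationally distinct seatings.

120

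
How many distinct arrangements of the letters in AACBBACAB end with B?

420

Fix B in the last position and arrange the remaining 8 letters.
Those 8 letters have A appearing 4 times, B appearing twice, and C appearing twice, giving (8)!/(4!·2!·2!) = 420.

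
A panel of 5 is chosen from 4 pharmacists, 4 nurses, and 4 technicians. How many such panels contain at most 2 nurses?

Split by how many nurses are chosen (0 through 2).
Sum: C(4,0)·C(8,5) + C(4,1)·C(8,4) + C(4,2)·C(8,3) = 56 + 280 + 336 = 672.

672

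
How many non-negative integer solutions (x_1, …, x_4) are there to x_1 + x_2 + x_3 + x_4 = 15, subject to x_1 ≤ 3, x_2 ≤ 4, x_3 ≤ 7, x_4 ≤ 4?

20

Without the upper bounds there are C(18,3) = 816 ways to split 15 among 4 variables.
Subtract solutions that violate a single cap (substitute x_i' = x_i − (cap_i+1)): x_1 ≥ 4 gives C(14,3) = 364; x_2 ≥ 5 gives C(13,3) = 286; x_3 ≥ 8 gives C(10,3) = 120; x_4 ≥ 5 gives C(13,3) = 286. Together 1056.
Add back pairs where two caps are both exceeded: 84 + 20 + 84 + 10 + 56 + 10 = 264.
Subtract triples: 0 + 4 + 0 + 0 = 4.
By inclusion–exclusion the count is 816 − 1056 + 264 − 4 = 20.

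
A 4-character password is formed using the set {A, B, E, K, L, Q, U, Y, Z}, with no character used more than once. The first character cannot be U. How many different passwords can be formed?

2688

The first character has 9−1 = 8 choices (anything except U).
The remaining 3 characters are filled from the other 8 symbols without repetition: 8 × 7 × 6 = 336.
Total: 8 × 336 = 2688.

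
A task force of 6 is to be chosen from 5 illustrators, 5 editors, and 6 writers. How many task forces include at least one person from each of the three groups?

With no constraint there are C(16,6) = 8008 possible selections.
Subtract selections that omit an entire group: no illustrators → C(11,6) = 462; no editors → C(11,6) = 462; no writers → C(10,6) = 210.
Add back selections omitting two groups (i.e. drawn from a single group): C(5,6) + C(5,6) + C(6,6) = 1.
By inclusion–exclusion: 8008 − 1134 + 1 = 6875.

6875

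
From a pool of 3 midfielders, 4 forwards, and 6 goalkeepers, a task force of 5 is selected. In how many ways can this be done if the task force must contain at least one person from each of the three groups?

Total 5-person selections from all 13: C(13,5) = 1287.
Selections missing a whole group: no midfielders → C(10,5) = 252; no forwards → C(9,5) = 126; no goalkeepers → C(7,5) = 21.
Add back selections omitting two groups (i.e. drawn from a single group): C(3,5) + C(4,5) + C(6,5) = 6.
By inclusion–exclusion: 1287 − 399 + 6 = 894.

894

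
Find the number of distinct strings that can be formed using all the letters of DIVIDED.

Letter multiplicities in DIVIDED: D×3, E×1, I×2, V×1.
So there are 7! / (3!·2!) = 420 distinguishable arrangements.

420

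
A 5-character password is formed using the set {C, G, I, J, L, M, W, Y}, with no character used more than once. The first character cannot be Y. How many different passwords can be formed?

The first character has 8−1 = 7 choices (anything except Y).
The remaining 4 characters are filled from the other 7 symbols without repetition: 7 × 6 × 5 × 4 = 840.
Total: 7 × 840 = 5880.

5880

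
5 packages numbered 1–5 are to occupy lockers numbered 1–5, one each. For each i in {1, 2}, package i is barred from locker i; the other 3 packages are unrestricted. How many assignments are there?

Let Aᵢ (for i ∈ {1, 2}) be the placements that put package i in its forbidden locker. Any j of these fix j positions, leaving (5−j)! ways to fill the rest, and there are C(2,j) ways to pick which j.
By inclusion–exclusion, the number of valid placements is Σ_{j=0}^{2} (−1)^j C(2,j)·(5−j)!.
Computing: 120 − 48 + 6 = 78.

78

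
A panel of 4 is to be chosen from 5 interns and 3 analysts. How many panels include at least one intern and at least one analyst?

65

Total 4-person selections from all 8: C(8,4) = 70.
Selections missing a whole group: no interns → C(3,4) = 0; no analysts → C(5,4) = 5.
Both groups omitted at once is impossible, so 70 − 5 = 65.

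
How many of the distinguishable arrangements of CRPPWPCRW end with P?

2520

Fix P in the last position and arrange the remaining 8 letters.
Those 8 letters have C appearing twice, P appearing twice, R appearing twice, and W appearing twice, giving (8)!/(2!·2!·2!·2!) = 2520.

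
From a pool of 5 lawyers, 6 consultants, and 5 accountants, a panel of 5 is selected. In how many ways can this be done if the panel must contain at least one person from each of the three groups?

Total 5-person selections from all 16: C(16,5) = 4368.
Selections missing a whole group: no lawyers → C(11,5) = 462; no consultants → C(10,5) = 252; no accountants → C(11,5) = 462.
Add back selections omitting two groups (i.e. drawn from a single group): C(5,5) + C(6,5) + C(5,5) = 8.
By inclusion–exclusion: 4368 − 1176 + 8 = 3200.

3200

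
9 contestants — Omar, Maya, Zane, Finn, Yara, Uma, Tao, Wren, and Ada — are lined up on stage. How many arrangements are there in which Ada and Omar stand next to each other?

80640

Treat {Ada, Omar} as a single unit. There are 8 units to order, and the pair itself can be ordered 2 ways.
That gives 2 × 8! = 2 × 40320 = 80640.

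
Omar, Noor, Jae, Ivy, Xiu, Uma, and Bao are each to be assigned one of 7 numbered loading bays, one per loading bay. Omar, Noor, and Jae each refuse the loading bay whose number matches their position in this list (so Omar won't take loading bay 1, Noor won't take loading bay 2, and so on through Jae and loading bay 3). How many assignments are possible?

3216

Let Aᵢ (for i ∈ {1, 2, 3}) be the placements that put person i in their forbidden loading bay. Any j of these fix j positions, leaving (7−j)! ways to fill the rest, and there are C(3,j) ways to pick which j.
By inclusion–exclusion, the number of valid placements is Σ_{j=0}^{3} (−1)^j C(3,j)·(7−j)!.
Computing: 5040 − 2160 + 360 − 24 = 3216.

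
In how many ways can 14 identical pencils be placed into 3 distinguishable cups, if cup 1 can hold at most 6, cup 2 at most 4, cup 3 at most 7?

Without the upper bounds there are C(16,2) = 120 ways to split 14 among 3 cups.
Subtract solutions that violate a single cap (substitute x_i' = x_i − (cap_i+1)): x_1 ≥ 7 gives C(9,2) = 36; x_2 ≥ 5 gives C(11,2) = 55; x_3 ≥ 8 gives C(8,2) = 28. Together 119.
Add back pairs where two caps are both exceeded: 6 + 0 + 3 = 9.
By inclusion–exclusion the count is 120 − 119 + 9 = 10.

10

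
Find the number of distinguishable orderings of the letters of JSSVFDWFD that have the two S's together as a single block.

Treat the 2 copies of S as a single block. The multiset to arrange is then {SS, D, D, F, F, J, V, W}, 8 items in all.
That gives (8)!/(2!·2!) = 10080 arrangements.

10080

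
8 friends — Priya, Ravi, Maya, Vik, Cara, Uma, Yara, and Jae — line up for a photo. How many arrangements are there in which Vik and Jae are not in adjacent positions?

30240

Of the 8! = 40320 arrangements, those with Vik and Jae adjacent number 2 × 7! = 10080 (treat the pair as a block with 2 internal orders).
Complementary counting: 40320 − 10080 = 30240.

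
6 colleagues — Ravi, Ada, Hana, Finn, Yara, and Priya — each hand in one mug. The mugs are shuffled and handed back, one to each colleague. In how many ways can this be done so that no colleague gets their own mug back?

265

Let Aᵢ be the assignments in which colleague i gets their own mug. We want the size of the complement of A₁∪…∪A_6.
By inclusion–exclusion this is Σ_{j=0}^{6} (−1)^j C(6,j)·(6−j)!.
Computing: 720 − 720 + 360 − 120 + 30 − 6 + 1 = 265.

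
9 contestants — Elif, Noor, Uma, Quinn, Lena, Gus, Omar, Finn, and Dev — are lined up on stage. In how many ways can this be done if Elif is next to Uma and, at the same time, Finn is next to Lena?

20160

Treat {Elif,Uma} as one block (2 orders) and {Finn,Lena} as another (2 orders).
That leaves 7 units to arrange: 2 × 2 × 7! = 4 × 5040 = 20160.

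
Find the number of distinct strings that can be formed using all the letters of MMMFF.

MMMFF has 5 letters with F appearing twice and M appearing 3 times.
Dividing 5! = 120 by 3!·2! = 12 for the repeated letters gives 10.

10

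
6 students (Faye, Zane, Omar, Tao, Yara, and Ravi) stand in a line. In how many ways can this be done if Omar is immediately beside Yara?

Glue Omar and Yara into one block (2 internal orders), leaving 5 units to arrange in a row.
So the count is 2·(5)! = 240.

240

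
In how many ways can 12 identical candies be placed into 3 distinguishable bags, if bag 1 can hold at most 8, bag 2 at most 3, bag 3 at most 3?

6

By stars and bars, unrestricted non-negative solutions to x_1+…+x_3 = 12 number C(12+2,2) = 91.
Subtract solutions that violate a single cap (substitute x_i' = x_i − (cap_i+1)): x_1 ≥ 9 gives C(5,2) = 10; x_2 ≥ 4 gives C(10,2) = 45; x_3 ≥ 4 gives C(10,2) = 45. Together 100.
Add back pairs where two caps are both exceeded: 0 + 0 + 15 = 15.
By inclusion–exclusion the count is 91 − 100 + 15 = 6.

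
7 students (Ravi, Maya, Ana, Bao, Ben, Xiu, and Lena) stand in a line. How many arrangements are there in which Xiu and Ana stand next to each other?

1440

Treat {Xiu, Ana} as a single unit. There are 6 units to order, and the pair itself can be ordered 2 ways.
So the count is 2·(6)! = 1440.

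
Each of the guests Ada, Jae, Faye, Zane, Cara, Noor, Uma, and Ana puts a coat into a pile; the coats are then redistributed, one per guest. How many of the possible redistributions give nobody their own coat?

Let Aᵢ be the assignments in which guest i gets their own coat. We want the size of the complement of A₁∪…∪A_8.
By inclusion–exclusion this is Σ_{j=0}^{8} (−1)^j C(8,j)·(8−j)!.
Computing: 40320 − 40320 + 20160 − 6720 + 1680 − 336 + 56 − 8 + 1 = 14833.

14833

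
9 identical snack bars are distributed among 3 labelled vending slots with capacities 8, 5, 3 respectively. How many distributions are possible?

23

Ignoring the caps, the number of non-negative solutions to x_1+…+x_3 = 9 is C(11,2) = 55.
Subtract solutions that violate a single cap (substitute x_i' = x_i − (cap_i+1)): x_1 ≥ 9 gives C(2,2) = 1; x_2 ≥ 6 gives C(5,2) = 10; x_3 ≥ 4 gives C(7,2) = 21. Together 32.
No two caps can be exceeded simultaneously, so the pair terms are all 0.
By inclusion–exclusion the count is 55 − 32 + 0 = 23.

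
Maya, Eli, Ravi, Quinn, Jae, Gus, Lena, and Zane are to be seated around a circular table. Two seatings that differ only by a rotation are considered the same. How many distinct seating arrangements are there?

5040

Fix one person's seat to break rotational symmetry; the remaining 7 people can be arranged in (7)! = 5040 ways.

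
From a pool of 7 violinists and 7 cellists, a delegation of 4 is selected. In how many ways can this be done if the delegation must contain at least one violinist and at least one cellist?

With no constraint there are C(14,4) = 1001 possible selections.
Selections missing a whole group: no violinists → C(7,4) = 35; no cellists → C(7,4) = 35.
Both groups omitted at once is impossible, so 1001 − 70 = 931.

931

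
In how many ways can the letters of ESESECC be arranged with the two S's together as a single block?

60

Treat the 2 copies of S as a single block. The multiset to arrange is then {SS, C, C, E, E, E}, 6 items in all.
That gives (6)!/(3!·2!) = 60 arrangements.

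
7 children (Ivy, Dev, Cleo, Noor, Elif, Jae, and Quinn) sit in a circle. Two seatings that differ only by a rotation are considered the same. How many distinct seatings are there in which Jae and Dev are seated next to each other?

Treat {Jae, Dev} as one unit (2 internal orders) and seat the resulting 6 units around the table: (5)! circular arrangements.
So 2 × (5)! = 2 × 120 = 240.

240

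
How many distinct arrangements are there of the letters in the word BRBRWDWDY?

22680

Letter multiplicities in BRBRWDWDY: B×2, D×2, R×2, W×2, Y×1.
So there are 9! / (2!·2!·2!·2!) = 22680 distinguishable arrangements.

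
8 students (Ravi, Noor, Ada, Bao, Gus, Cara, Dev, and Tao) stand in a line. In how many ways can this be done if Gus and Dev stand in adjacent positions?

10080

Treat {Gus, Dev} as a single unit. There are 7 units to order, and the pair itself can be ordered 2 ways.
So the count is 2·(7)! = 10080.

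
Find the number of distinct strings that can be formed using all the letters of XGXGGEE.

210

XGXGGEE has 7 letters with E appearing twice, G appearing 3 times, and X appearing twice.
Dividing 7! = 5040 by 3!·2!·2! = 24 for the repeated letters gives 210.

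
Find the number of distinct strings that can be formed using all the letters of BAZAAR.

Letter multiplicities in BAZAAR: A×3, B×1, R×1, Z×1.
The number of distinct arrangements is 6!/(3!) = 720/6 = 120.

120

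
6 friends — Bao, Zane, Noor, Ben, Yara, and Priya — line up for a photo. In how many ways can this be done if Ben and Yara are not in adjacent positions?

There are 6! = 720 arrangements in all. If Ben and Yara are adjacent, merging them into one block gives 2·(5)! = 240 arrangements.
Complementary counting: 720 − 240 = 480.

480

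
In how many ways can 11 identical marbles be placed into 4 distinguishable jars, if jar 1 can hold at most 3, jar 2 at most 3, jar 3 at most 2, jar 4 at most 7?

Ignoring the caps, the number of non-negative solutions to x_1+…+x_4 = 11 is C(14,3) = 364.
Subtract solutions that violate a single cap (substitute x_i' = x_i − (cap_i+1)): x_1 ≥ 4 gives C(10,3) = 120; x_2 ≥ 4 gives C(10,3) = 120; x_3 ≥ 3 gives C(11,3) = 165; x_4 ≥ 8 gives C(6,3) = 20. Together 425.
Add back pairs where two caps are both exceeded: 20 + 35 + 0 + 35 + 0 + 1 = 91.
Subtract triples: 1 + 0 + 0 + 0 = 1.
By inclusion–exclusion the count is 364 − 425 + 91 − 1 = 29.

29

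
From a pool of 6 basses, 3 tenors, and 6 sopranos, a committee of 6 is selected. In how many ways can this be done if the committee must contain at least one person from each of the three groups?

3915

Total 6-person selections from all 15: C(15,6) = 5005.
Selections missing a whole group: no basses → C(9,6) = 84; no tenors → C(12,6) = 924; no sopranos → C(9,6) = 84.
Add back selections omitting two groups (i.e. drawn from a single group): C(6,6) + C(3,6) + C(6,6) = 2.
By inclusion–exclusion: 5005 − 1092 + 2 = 3915.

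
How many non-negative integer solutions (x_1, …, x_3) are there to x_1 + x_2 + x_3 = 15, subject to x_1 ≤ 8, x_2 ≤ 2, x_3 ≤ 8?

By stars and bars, unrestricted non-negative solutions to x_1+…+x_3 = 15 number C(15+2,2) = 136.
Subtract solutions that violate a single cap (substitute x_i' = x_i − (cap_i+1)): x_1 ≥ 9 gives C(8,2) = 28; x_2 ≥ 3 gives C(14,2) = 91; x_3 ≥ 9 gives C(8,2) = 28. Together 147.
Add back pairs where two caps are both exceeded: 10 + 0 + 10 = 20.
By inclusion–exclusion the count is 136 − 147 + 20 = 9.

9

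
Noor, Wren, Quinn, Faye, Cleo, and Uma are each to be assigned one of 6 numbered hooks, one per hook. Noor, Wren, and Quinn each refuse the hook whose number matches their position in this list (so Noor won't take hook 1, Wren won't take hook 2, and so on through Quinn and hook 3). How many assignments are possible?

Let Aᵢ (for i ∈ {1, 2, 3}) be the placements that put person i in their forbidden hook. Any j of these fix j positions, leaving (6−j)! ways to fill the rest, and there are C(3,j) ways to pick which j.
By inclusion–exclusion, the number of valid placements is Σ_{j=0}^{3} (−1)^j C(3,j)·(6−j)!.
Computing: 720 − 360 + 72 − 6 = 426.

426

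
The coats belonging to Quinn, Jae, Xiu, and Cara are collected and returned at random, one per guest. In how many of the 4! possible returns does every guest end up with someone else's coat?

Let Aᵢ be the assignments in which guest i gets their own coat. We want the size of the complement of A₁∪…∪A_4.
By inclusion–exclusion this is Σ_{j=0}^{4} (−1)^j C(4,j)·(4−j)!.
Computing: 24 − 24 + 12 − 4 + 1 = 9.

9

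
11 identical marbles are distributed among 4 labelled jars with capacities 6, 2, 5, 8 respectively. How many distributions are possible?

By stars and bars, unrestricted non-negative solutions to x_1+…+x_4 = 11 number C(11+3,3) = 364.
Subtract solutions that violate a single cap (substitute x_i' = x_i − (cap_i+1)): x_1 ≥ 7 gives C(7,3) = 35; x_2 ≥ 3 gives C(11,3) = 165; x_3 ≥ 6 gives C(8,3) = 56; x_4 ≥ 9 gives C(5,3) = 10. Together 266.
Add back pairs where two caps are both exceeded: 4 + 0 + 0 + 10 + 0 + 0 = 14.
By inclusion–exclusion the count is 364 − 266 + 14 = 112.

112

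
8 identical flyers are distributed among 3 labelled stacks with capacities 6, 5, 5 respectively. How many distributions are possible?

By stars and bars, unrestricted non-negative solutions to x_1+…+x_3 = 8 number C(8+2,2) = 45.
Subtract solutions that violate a single cap (substitute x_i' = x_i − (cap_i+1)): x_1 ≥ 7 gives C(3,2) = 3; x_2 ≥ 6 gives C(4,2) = 6; x_3 ≥ 6 gives C(4,2) = 6. Together 15.
No two caps can be exceeded simultaneously, so the pair terms are all 0.
By inclusion–exclusion the count is 45 − 15 + 0 = 30.

30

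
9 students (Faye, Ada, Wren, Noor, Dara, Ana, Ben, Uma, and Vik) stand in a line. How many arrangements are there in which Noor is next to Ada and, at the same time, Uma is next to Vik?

Treat {Noor,Ada} as one block (2 orders) and {Uma,Vik} as another (2 orders).
That leaves 7 units to arrange: 2 × 2 × 7! = 4 × 5040 = 20160.

20160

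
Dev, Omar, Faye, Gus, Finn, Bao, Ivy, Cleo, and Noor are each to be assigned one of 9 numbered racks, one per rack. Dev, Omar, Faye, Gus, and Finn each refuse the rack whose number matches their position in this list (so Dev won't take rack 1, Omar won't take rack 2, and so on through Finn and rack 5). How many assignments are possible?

Let Aᵢ (for 1 ≤ i ≤ 5) be the placements that put person i in their forbidden rack. Any j of these fix j positions, leaving (9−j)! ways to fill the rest, and there are C(5,j) ways to pick which j.
By inclusion–exclusion, the number of valid placements is Σ_{j=0}^{5} (−1)^j C(5,j)·(9−j)!.
Computing: 362880 − 201600 + 50400 − 7200 + 600 − 24 = 205056.

205056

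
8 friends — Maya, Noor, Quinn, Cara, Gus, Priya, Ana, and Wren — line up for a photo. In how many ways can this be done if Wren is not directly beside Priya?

There are 8! = 40320 arrangements in all. If Wren and Priya are adjacent, merging them into one block gives 2·(7)! = 10080 arrangements.
So 40320 − 10080 = 30240 arrangements keep them apart.

30240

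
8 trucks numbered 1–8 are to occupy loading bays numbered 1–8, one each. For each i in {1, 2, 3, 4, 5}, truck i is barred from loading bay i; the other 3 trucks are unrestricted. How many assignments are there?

Let Aᵢ (for 1 ≤ i ≤ 5) be the placements that put truck i in its forbidden loading bay. Any j of these fix j positions, leaving (8−j)! ways to fill the rest, and there are C(5,j) ways to pick which j.
By inclusion–exclusion, the number of valid placements is Σ_{j=0}^{5} (−1)^j C(5,j)·(8−j)!.
Computing: 40320 − 25200 + 7200 − 1200 + 120 − 6 = 21234.

21234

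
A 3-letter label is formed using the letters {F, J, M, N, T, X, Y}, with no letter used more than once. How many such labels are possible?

210

Choose and order 3 of the 7 symbols: the first letter has 7 options, the next 6, then 5.
7 × 6 × 5 = 210.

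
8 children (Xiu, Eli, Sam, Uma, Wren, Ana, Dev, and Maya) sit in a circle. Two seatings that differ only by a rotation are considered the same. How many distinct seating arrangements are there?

5040

Around a circle, 8 distinct people have 8!/8 = (7)! = 5040 rotationally distinct seatings.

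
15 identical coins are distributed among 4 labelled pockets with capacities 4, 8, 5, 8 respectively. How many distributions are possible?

187

Ignoring the caps, the number of non-negative solutions to x_1+…+x_4 = 15 is C(18,3) = 816.
Subtract solutions that violate a single cap (substitute x_i' = x_i − (cap_i+1)): x_1 ≥ 5 gives C(13,3) = 286; x_2 ≥ 9 gives C(9,3) = 84; x_3 ≥ 6 gives C(12,3) = 220; x_4 ≥ 9 gives C(9,3) = 84. Together 674.
Add back pairs where two caps are both exceeded: 4 + 35 + 4 + 1 + 0 + 1 = 45.
By inclusion–exclusion the count is 816 − 674 + 45 = 187.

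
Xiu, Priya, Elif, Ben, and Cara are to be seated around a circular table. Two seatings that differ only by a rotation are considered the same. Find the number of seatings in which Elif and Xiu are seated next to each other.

12

Treat {Elif, Xiu} as one unit (2 internal orders) and seat the resulting 4 units around the table: (3)! circular arrangements.
So 2 × (3)! = 2 × 6 = 12.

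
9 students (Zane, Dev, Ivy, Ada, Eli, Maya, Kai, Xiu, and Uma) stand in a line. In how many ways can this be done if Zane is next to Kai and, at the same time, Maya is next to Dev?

20160

Treat {Zane,Kai} as one block (2 orders) and {Maya,Dev} as another (2 orders).
That leaves 7 units to arrange: 2 × 2 × 7! = 4 × 5040 = 20160.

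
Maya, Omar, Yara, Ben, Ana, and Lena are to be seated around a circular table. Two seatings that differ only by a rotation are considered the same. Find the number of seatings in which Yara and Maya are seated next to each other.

48

Treat {Yara, Maya} as one unit (2 internal orders) and seat the resulting 5 units around the table: (4)! circular arrangements.
So 2 × (4)! = 2 × 24 = 48.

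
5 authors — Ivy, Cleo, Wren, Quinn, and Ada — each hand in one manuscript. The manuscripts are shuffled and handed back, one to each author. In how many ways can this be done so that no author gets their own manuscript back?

This is the derangement count D_5: permutations of 5 items with no fixed point.
By inclusion–exclusion this is Σ_{j=0}^{5} (−1)^j C(5,j)·(5−j)!.
Computing: 120 − 120 + 60 − 20 + 5 − 1 = 44.

44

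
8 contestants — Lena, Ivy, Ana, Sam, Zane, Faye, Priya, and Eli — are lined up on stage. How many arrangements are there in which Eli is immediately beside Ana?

10080

Treat {Eli, Ana} as a single unit. There are 7 units to order, and the pair itself can be ordered 2 ways.
That gives 2 × 7! = 2 × 5040 = 10080.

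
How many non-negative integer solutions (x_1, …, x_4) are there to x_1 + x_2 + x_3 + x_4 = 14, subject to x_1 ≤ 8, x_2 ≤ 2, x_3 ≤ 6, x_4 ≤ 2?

27

By stars and bars, unrestricted non-negative solutions to x_1+…+x_4 = 14 number C(14+3,3) = 680.
Subtract solutions that violate a single cap (substitute x_i' = x_i − (cap_i+1)): x_1 ≥ 9 gives C(8,3) = 56; x_2 ≥ 3 gives C(14,3) = 364; x_3 ≥ 7 gives C(10,3) = 120; x_4 ≥ 3 gives C(14,3) = 364. Together 904.
Add back pairs where two caps are both exceeded: 10 + 0 + 10 + 35 + 165 + 35 = 255.
Subtract triples: 0 + 0 + 0 + 4 = 4.
By inclusion–exclusion the count is 680 − 904 + 255 − 4 = 27.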